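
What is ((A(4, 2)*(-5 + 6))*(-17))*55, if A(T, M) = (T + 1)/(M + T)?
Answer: -4675/6 ≈ -779.17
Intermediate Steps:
A(T, M) = (1 + T)/(M + T)
((A(4, 2)*(-5 + 6))*(-17))*55 = ((((1 + 4)/(2 + 4))*(-5 + 6))*(-17))*55 = (((5/6)*1)*(-17))*55 = ((5/6)*(-17))*55 = -85/6*55 = -4675/6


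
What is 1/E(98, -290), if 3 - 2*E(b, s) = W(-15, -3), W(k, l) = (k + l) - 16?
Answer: 2/37 ≈ 0.054054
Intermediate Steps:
W(k, l) = -16 + k + l
E(b, s) = 37/2 (E(b, s) = 3/2 - (-16 - 15 - 3)/2 = 3/2 - 1/2*(-34) = 3/2 + 17 = 37/2)
1/E(98, -290) = 1/(37/2) = 2/37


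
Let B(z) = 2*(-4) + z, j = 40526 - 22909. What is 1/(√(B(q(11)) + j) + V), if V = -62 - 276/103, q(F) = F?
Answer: 343093/71274168 + 10609*√4405/71274168 ≈ 0.014693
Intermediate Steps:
j = 17617
B(z) = -8 + z
V = -6662/103 (V = -62 - 276*1/103 = -62 - 276/103 = -6662/103 ≈ -64.680)
1/(√(B(q(11)) + j) + V) = 1/(√((-8 + 11) + 17617) - 6662/103) = 1/(√(3 + 17617) - 6662/103) = 1/(√17620 - 6662/103) = 1/(2*√4405 - 6662/103) = 1/(-6662/103 + 2*√4405)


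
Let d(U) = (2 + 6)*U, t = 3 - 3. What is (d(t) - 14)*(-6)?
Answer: 84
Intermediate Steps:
t = 0
d(U) = 8*U
(d(t) - 14)*(-6) = (8*0 - 14)*(-6) = (0 - 14)*(-6) = -14*(-6) = 84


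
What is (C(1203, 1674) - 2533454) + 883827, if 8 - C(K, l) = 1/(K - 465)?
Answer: -1217418823/738 ≈ -1.6496e+6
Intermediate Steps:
C(K, l) = 8 - 1/(-465 + K) (C(K, l) = 8 - 1/(K - 465) = 8 - 1/(-465 + K))
(C(1203, 1674) - 2533454) + 883827 = ((-3721 + 8*1203)/(-465 + 1203) - 2533454) + 883827 = ((-3721 + 9624)/738 - 2533454) + 883827 = ((1/738)*5903 - 2533454) + 883827 = (5903/738 - 2533454) + 883827 = -1869683149/738 + 883827 = -1217418823/738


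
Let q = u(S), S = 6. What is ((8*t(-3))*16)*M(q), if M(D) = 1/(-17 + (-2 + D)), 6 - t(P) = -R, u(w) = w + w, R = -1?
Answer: -640/7 ≈ -91.429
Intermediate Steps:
u(w) = 2*w
t(P) = 5 (t(P) = 6 - (-1)*(-1) = 6 - 1*1 = 6 - 1 = 5)
q = 12 (q = 2*6 = 12)
M(D) = 1/(-19 + D)
((8*t(-3))*16)*M(q) = ((8*5)*16)/(-19 + 12) = (40*16)/(-7) = 640*(-⅐) = -640/7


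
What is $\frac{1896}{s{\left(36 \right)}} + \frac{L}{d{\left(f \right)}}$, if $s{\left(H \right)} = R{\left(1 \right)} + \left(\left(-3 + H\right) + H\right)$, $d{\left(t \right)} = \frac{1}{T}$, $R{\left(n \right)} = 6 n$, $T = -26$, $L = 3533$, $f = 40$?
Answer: $- \frac{2295818}{25} \approx -91833.0$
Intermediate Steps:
$d{\left(t \right)} = - \frac{1}{26}$ ($d{\left(t \right)} = \frac{1}{-26} = - \frac{1}{26}$)
$s{\left(H \right)} = 3 + 2 H$ ($s{\left(H \right)} = 6 \cdot 1 + \left(\left(-3 + H\right) + H\right) = 6 + \left(-3 + 2 H\right) = 3 + 2 H$)
$\frac{1896}{s{\left(36 \right)}} + \frac{L}{d{\left(f \right)}} = \frac{1896}{3 + 2 \cdot 36} + \frac{3533}{- \frac{1}{26}} = \frac{1896}{3 + 72} + 3533 \left(-26\right) = \frac{1896}{75} - 91858 = 1896 \cdot \frac{1}{75} - 91858 = \frac{632}{25} - 91858 = - \frac{2295818}{25}$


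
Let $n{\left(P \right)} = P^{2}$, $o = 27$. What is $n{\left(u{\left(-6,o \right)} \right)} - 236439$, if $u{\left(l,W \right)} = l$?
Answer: $-236403$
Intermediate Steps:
$n{\left(u{\left(-6,o \right)} \right)} - 236439 = \left(-6\right)^{2} - 236439 = 36 - 236439 = -236403$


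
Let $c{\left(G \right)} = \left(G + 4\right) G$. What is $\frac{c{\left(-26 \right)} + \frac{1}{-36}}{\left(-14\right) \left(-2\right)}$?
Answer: $\frac{20591}{1008} \approx 20.428$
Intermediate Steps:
$c{\left(G \right)} = G \left(4 + G\right)$ ($c{\left(G \right)} = \left(4 + G\right) G = G \left(4 + G\right)$)
$\frac{c{\left(-26 \right)} + \frac{1}{-36}}{\left(-14\right) \left(-2\right)} = \frac{- 26 \left(4 - 26\right) + \frac{1}{-36}}{\left(-14\right) \left(-2\right)} = \frac{\left(-26\right) \left(-22\right) - \frac{1}{36}}{28} = \frac{572 - \frac{1}{36}}{28} = \frac{1}{28} \cdot \frac{20591}{36} = \frac{20591}{1008}$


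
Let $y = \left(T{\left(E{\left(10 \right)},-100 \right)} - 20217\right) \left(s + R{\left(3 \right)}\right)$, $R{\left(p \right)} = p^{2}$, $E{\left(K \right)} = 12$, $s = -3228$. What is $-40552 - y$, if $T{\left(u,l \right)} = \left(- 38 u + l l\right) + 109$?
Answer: $-34046068$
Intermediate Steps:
$T{\left(u,l \right)} = 109 + l^{2} - 38 u$ ($T{\left(u,l \right)} = \left(- 38 u + l^{2}\right) + 109 = \left(l^{2} - 38 u\right) + 109 = 109 + l^{2} - 38 u$)
$y = 34005516$ ($y = \left(\left(109 + \left(-100\right)^{2} - 456\right) - 20217\right) \left(-3228 + 3^{2}\right) = \left(\left(109 + 10000 - 456\right) - 20217\right) \left(-3228 + 9\right) = \left(9653 - 20217\right) \left(-3219\right) = \left(-10564\right) \left(-3219\right) = 34005516$)
$-40552 - y = -40552 - 34005516 = -34046068$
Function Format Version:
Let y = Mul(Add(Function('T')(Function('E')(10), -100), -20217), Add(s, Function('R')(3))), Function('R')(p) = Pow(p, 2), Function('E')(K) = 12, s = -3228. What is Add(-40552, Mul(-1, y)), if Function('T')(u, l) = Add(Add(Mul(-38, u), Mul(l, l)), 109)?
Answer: -34046068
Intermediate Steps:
Function('T')(u, l) = Add(109, Pow(l, 2), Mul(-38, u)) (Function('T')(u, l) = Add(Add(Mul(-38, u), Pow(l, 2)), 109) = Add(Add(Pow(l, 2), Mul(-38, u)), 109) = Add(109, Pow(l, 2), Mul(-38, u)))
y = 34005516 (y = Mul(Add(Add(109, Pow(-100, 2), Mul(-38, 12)), -20217), Add(-3228, Pow(3, 2))) = Mul(Add(Add(109, 10000, -456), -20217), Add(-3228, 9)) = Mul(Add(9653, -20217), -3219) = Mul(-10564, -3219) = 34005516)
Add(-40552, Mul(-1, y)) = Add(-40552, Mul(-1, 34005516)) = Add(-40552, -34005516) = -34046068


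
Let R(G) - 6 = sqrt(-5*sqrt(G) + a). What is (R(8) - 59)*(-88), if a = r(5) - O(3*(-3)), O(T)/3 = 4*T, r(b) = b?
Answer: 4664 - 88*sqrt(113 - 10*sqrt(2)) ≈ 3789.0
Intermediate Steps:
O(T) = 12*T (O(T) = 3*(4*T) = 12*T)
a = 113 (a = 5 - 12*3*(-3) = 5 - 12*(-9) = 5 - 1*(-108) = 5 + 108 = 113)
R(G) = 6 + sqrt(113 - 5*sqrt(G)) (R(G) = 6 + sqrt(-5*sqrt(G) + 113) = 6 + sqrt(113 - 5*sqrt(G)))
(R(8) - 59)*(-88) = ((6 + sqrt(113 - 10*sqrt(2))) - 59)*(-88) = (-53 + sqrt(113 - 10*sqrt(2)))*(-88) = 4664 - 88*sqrt(113 - 10*sqrt(2))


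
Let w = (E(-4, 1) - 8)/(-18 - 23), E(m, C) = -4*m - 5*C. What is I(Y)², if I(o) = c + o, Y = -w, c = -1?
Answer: 1444/1681 ≈ 0.85901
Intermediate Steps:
E(m, C) = -5*C - 4*m
w = -3/41 (w = ((-5*1 - 4*(-4)) - 8)/(-18 - 23) = ((-5 + 16) - 8)/(-41) = (11 - 8)*(-1/41) = 3*(-1/41) = -3/41 ≈ -0.073171)
Y = 3/41 (Y = -1*(-3/41) = 3/41 ≈ 0.073171)
I(o) = -1 + o
I(Y)² = (-1 + 3/41)² = (-38/41)² = 1444/1681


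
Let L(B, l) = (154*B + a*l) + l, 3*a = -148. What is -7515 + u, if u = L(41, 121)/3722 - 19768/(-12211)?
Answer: -1024417627135/136348026 ≈ -7513.3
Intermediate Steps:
a = -148/3 (a = (⅓)*(-148) = -148/3 ≈ -49.333)
L(B, l) = 154*B - 145*l/3 (L(B, l) = (154*B - 148*l/3) + l = 154*B - 145*l/3)
u = 237788255/136348026 (u = (154*41 - 145/3*121)/3722 - 19768/(-12211) = (6314 - 17545/3)*(1/3722) - 19768*(-1/12211) = (1397/3)*(1/3722) + 19768/12211 = 1397/11166 + 19768/12211 = 237788255/136348026 ≈ 1.7440)
-7515 + u = -7515 + 237788255/136348026 = -1024417627135/136348026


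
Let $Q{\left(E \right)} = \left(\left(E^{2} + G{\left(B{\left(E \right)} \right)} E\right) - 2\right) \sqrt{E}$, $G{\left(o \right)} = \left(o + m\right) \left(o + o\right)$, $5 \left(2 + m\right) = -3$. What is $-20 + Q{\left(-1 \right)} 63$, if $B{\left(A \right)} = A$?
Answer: $-20 - \frac{2583 i}{5} \approx -20.0 - 516.6 i$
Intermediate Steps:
$m = - \frac{13}{5}$ ($m = -2 + \frac{1}{5} \left(-3\right) = -2 - \frac{3}{5} = - \frac{13}{5} \approx -2.6$)
$G{\left(o \right)} = 2 o \left(- \frac{13}{5} + o\right)$ ($G{\left(o \right)} = \left(o - \frac{13}{5}\right) \left(o + o\right) = \left(- \frac{13}{5} + o\right) 2 o = 2 o \left(- \frac{13}{5} + o\right)$)
$Q{\left(E \right)} = \sqrt{E} \left(-2 + E^{2} + \frac{2 E^{2} \left(-13 + 5 E\right)}{5}\right)$ ($Q{\left(E \right)} = \left(\left(E^{2} + \frac{2 E \left(-13 + 5 E\right)}{5} E\right) - 2\right) \sqrt{E} = \left(\left(E^{2} + \frac{2 E^{2} \left(-13 + 5 E\right)}{5}\right) - 2\right) \sqrt{E} = \left(-2 + E^{2} + \frac{2 E^{2} \left(-13 + 5 E\right)}{5}\right) \sqrt{E} = \sqrt{E} \left(-2 + E^{2} + \frac{2 E^{2} \left(-13 + 5 E\right)}{5}\right)$)
$-20 + Q{\left(-1 \right)} 63 = -20 + \frac{\sqrt{-1} \left(-10 - 21 \left(-1\right)^{2} + 10 \left(-1\right)^{3}\right)}{5} \cdot 63 = -20 + \frac{i \left(-10 - 21 + 10 \left(-1\right)\right)}{5} \cdot 63 = -20 + \frac{i \left(-10 - 21 - 10\right)}{5} \cdot 63 = -20 + \frac{1}{5} i \left(-41\right) 63 = -20 + - \frac{41 i}{5} \cdot 63 = -20 - \frac{2583 i}{5}$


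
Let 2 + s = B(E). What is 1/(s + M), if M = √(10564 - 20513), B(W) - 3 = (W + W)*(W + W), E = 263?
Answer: 276677/76550172278 - I*√9949/76550172278 ≈ 3.6143e-6 - 1.303e-9*I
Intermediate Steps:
B(W) = 3 + 4*W² (B(W) = 3 + (W + W)*(W + W) = 3 + (2*W)*(2*W) = 3 + 4*W²)
s = 276677 (s = -2 + (3 + 4*263²) = -2 + (3 + 4*69169) = -2 + (3 + 276676) = -2 + 276679 = 276677)
M = I*√9949 (M = √(-9949) = I*√9949 ≈ 99.745*I)
1/(s + M) = 1/(276677 + I*√9949)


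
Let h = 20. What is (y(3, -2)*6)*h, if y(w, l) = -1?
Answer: -120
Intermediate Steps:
(y(3, -2)*6)*h = -1*6*20 = -6*20 = -120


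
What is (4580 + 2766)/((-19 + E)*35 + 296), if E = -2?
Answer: -7346/439 ≈ -16.733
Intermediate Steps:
(4580 + 2766)/((-19 + E)*35 + 296) = (4580 + 2766)/((-19 - 2)*35 + 296) = 7346/(-21*35 + 296) = 7346/(-735 + 296) = 7346/(-439) = 7346*(-1/439) = -7346/439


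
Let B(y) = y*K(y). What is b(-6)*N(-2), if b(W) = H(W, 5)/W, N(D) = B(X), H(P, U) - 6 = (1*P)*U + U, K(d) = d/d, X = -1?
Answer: -19/6 ≈ -3.1667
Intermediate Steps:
K(d) = 1
H(P, U) = 6 + U + P*U (H(P, U) = 6 + ((1*P)*U + U) = 6 + (P*U + U) = 6 + (U + P*U) = 6 + U + P*U)
B(y) = y (B(y) = y*1 = y)
N(D) = -1
b(W) = (11 + 5*W)/W (b(W) = (6 + 5 + W*5)/W = (6 + 5 + 5*W)/W = (11 + 5*W)/W)
b(-6)*N(-2) = (5 + 11/(-6))*(-1) = (5 + 11*(-1/6))*(-1) = (5 - 11/6)*(-1) = (19/6)*(-1) = -19/6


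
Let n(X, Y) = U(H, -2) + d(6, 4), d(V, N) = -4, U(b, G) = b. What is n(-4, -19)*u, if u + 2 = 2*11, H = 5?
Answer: 20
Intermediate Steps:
u = 20 (u = -2 + 2*11 = -2 + 22 = 20)
n(X, Y) = 1 (n(X, Y) = 5 - 4 = 1)
n(-4, -19)*u = 1*20 = 20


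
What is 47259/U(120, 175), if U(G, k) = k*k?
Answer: 47259/30625 ≈ 1.5432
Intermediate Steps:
U(G, k) = k**2
47259/U(120, 175) = 47259/(175**2) = 47259/30625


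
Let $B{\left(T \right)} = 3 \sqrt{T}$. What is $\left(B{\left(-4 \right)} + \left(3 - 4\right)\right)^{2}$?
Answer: $\left(-1 + 6 i\right)^{2} \approx -35.0 - 12.0 i$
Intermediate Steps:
$\left(B{\left(-4 \right)} + \left(3 - 4\right)\right)^{2} = \left(3 \sqrt{-4} + \left(3 - 4\right)\right)^{2} = \left(3 \cdot 2 i - 1\right)^{2} = \left(6 i - 1\right)^{2} = \left(-1 + 6 i\right)^{2}$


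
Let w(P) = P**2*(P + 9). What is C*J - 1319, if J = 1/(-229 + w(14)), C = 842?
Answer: -5643159/4279 ≈ -1318.8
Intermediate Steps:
w(P) = P**2*(9 + P)
J = 1/4279 (J = 1/(-229 + 14**2*(9 + 14)) = 1/(-229 + 196*23) = 1/(-229 + 4508) = 1/4279 ≈ 0.00023370)
C*J - 1319 = 842*(1/4279) - 1319 = 842/4279 - 1319 = -5643159/4279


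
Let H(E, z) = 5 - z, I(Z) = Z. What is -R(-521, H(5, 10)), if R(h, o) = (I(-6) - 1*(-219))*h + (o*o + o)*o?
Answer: 111073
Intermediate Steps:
R(h, o) = 213*h + o*(o + o²) (R(h, o) = (-6 - 1*(-219))*h + (o*o + o)*o = (-6 + 219)*h + (o² + o)*o = 213*h + (o + o²)*o = 213*h + o*(o + o²))
-R(-521, H(5, 10)) = -((5 - 1*10)² + (5 - 1*10)³ + 213*(-521)) = -((5 - 10)² + (5 - 10)³ - 110973) = -((-5)² + (-5)³ - 110973) = -(25 - 125 - 110973) = -1*(-111073) = 111073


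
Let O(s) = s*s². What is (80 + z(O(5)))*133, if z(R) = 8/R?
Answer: 1331064/125 ≈ 10649.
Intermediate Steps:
O(s) = s³
(80 + z(O(5)))*133 = (80 + 8/(5³))*133 = (80 + 8/125)*133 = (10008/125)*133 = 1331064/125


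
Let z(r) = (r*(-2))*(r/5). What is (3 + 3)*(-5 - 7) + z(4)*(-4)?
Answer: -232/5 ≈ -46.400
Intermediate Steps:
z(r) = -2*r**2/5 (z(r) = (-2*r)*(r*(1/5)) = (-2*r)*(r/5) = -2*r**2/5)
(3 + 3)*(-5 - 7) + z(4)*(-4) = (3 + 3)*(-5 - 7) - 2/5*4**2*(-4) = 6*(-12) - 2/5*16*(-4) = -72 - 32/5*(-4) = -72 + 128/5 = -232/5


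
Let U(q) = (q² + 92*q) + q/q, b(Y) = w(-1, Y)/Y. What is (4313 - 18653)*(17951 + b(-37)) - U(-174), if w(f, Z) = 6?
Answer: -9524883493/37 ≈ -2.5743e+8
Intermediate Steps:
b(Y) = 6/Y
U(q) = 1 + q² + 92*q (U(q) = (q² + 92*q) + 1 = 1 + q² + 92*q)
(4313 - 18653)*(17951 + b(-37)) - U(-174) = (4313 - 18653)*(17951 + 6/(-37)) - (1 + (-174)² + 92*(-174)) = -14340*(17951 + 6*(-1/37)) - (1 + 30276 - 16008) = -14340*(17951 - 6/37) - 1*14269 = -14340*664181/37 - 14269 = -9524355540/37 - 14269 = -9524883493/37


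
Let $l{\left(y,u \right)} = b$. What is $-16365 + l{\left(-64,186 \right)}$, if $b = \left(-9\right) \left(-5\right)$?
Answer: $-16320$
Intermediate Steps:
$b = 45$
$l{\left(y,u \right)} = 45$
$-16365 + l{\left(-64,186 \right)} = -16365 + 45 = -16320$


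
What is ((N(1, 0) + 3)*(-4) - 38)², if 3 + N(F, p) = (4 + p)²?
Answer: 10404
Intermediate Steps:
N(F, p) = -3 + (4 + p)²
((N(1, 0) + 3)*(-4) - 38)² = (((-3 + (4 + 0)²) + 3)*(-4) - 38)² = (((-3 + 4²) + 3)*(-4) - 38)² = (((-3 + 16) + 3)*(-4) - 38)² = ((13 + 3)*(-4) - 38)² = (16*(-4) - 38)² = (-64 - 38)² = (-102)² = 10404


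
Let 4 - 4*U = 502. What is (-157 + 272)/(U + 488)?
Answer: 230/727 ≈ 0.31637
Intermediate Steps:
U = -249/2 (U = 1 - ¼*502 = 1 - 251/2 = -249/2 ≈ -124.50)
(-157 + 272)/(U + 488) = (-157 + 272)/(-249/2 + 488) = 115/(727/2) = 115*(2/727) = 230/727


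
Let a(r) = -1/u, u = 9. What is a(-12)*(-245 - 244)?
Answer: 163/3 ≈ 54.333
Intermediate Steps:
a(r) = -⅑ (a(r) = -1/9 = -1*⅑ = -⅑)
a(-12)*(-245 - 244) = -(-245 - 244)/9 = -⅑*(-489) = 163/3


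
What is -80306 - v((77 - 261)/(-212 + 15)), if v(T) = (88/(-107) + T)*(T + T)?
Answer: -333476589814/4152563 ≈ -80306.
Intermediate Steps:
v(T) = 2*T*(-88/107 + T) (v(T) = (88*(-1/107) + T)*(2*T) = (-88/107 + T)*(2*T) = 2*T*(-88/107 + T))
-80306 - v((77 - 261)/(-212 + 15)) = -80306 - 2*(77 - 261)/(-212 + 15)*(-88 + 107*((77 - 261)/(-212 + 15)))/107 = -80306 - 2*(-184/(-197))*(-88 + 107*(-184/(-197)))/107 = -80306 - 2*(-184*(-1/197))*(-88 + 107*(-184*(-1/197)))/107 = -80306 - 2*184*(-88 + 107*(184/197))/(107*197) = -80306 - 2*184*(-88 + 19688/197)/(107*197) = -80306 - 2*184*2352/(107*197*197) = -80306 - 1*865536/4152563 = -80306 - 865536/4152563 = -333476589814/4152563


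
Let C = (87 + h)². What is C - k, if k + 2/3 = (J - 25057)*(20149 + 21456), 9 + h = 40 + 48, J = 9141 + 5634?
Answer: 1283430500/3 ≈ 4.2781e+8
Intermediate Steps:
J = 14775
h = 79 (h = -9 + (40 + 48) = -9 + 88 = 79)
k = -1283347832/3 (k = -⅔ + (14775 - 25057)*(20149 + 21456) = -⅔ - 10282*41605 = -⅔ - 427782610 = -1283347832/3 ≈ -4.2778e+8)
C = 27556 (C = (87 + 79)² = 166² = 27556)
C - k = 27556 - 1*(-1283347832/3) = 27556 + 1283347832/3 = 1283430500/3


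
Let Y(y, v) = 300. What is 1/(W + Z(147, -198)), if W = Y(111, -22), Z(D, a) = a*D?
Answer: -1/28806 ≈ -3.4715e-5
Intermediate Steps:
Z(D, a) = D*a
W = 300
1/(W + Z(147, -198)) = 1/(300 + 147*(-198)) = 1/(300 - 29106) = 1/(-28806) = -1/28806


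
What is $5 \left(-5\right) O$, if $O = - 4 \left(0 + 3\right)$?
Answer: $300$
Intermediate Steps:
$O = -12$ ($O = \left(-4\right) 3 = -12$)
$5 \left(-5\right) O = 5 \left(-5\right) \left(-12\right) = \left(-25\right) \left(-12\right) = 300$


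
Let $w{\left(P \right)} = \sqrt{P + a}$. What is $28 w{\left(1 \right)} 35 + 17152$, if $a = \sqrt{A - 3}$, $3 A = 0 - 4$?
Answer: $17152 + \frac{980 \sqrt{9 + 3 i \sqrt{39}}}{3} \approx 18413.0 + 792.95 i$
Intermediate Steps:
$A = - \frac{4}{3}$ ($A = \frac{0 - 4}{3} = \frac{1}{3} \left(-4\right) = - \frac{4}{3} \approx -1.3333$)
$a = \frac{i \sqrt{39}}{3}$ ($a = \sqrt{- \frac{4}{3} - 3} = \sqrt{- \frac{13}{3}} = \frac{i \sqrt{39}}{3} \approx 2.0817 i$)
$w{\left(P \right)} = \sqrt{P + \frac{i \sqrt{39}}{3}}$
$28 w{\left(1 \right)} 35 + 17152 = 28 \frac{\sqrt{9 \cdot 1 + 3 i \sqrt{39}}}{3} \cdot 35 + 17152 = 28 \frac{\sqrt{9 + 3 i \sqrt{39}}}{3} \cdot 35 + 17152 = \frac{28 \sqrt{9 + 3 i \sqrt{39}}}{3} \cdot 35 + 17152 = \frac{980 \sqrt{9 + 3 i \sqrt{39}}}{3} + 17152 = 17152 + \frac{980 \sqrt{9 + 3 i \sqrt{39}}}{3}$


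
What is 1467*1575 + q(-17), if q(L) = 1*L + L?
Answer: 2310491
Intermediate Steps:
q(L) = 2*L (q(L) = L + L = 2*L)
1467*1575 + q(-17) = 1467*1575 + 2*(-17) = 2310525 - 34 = 2310491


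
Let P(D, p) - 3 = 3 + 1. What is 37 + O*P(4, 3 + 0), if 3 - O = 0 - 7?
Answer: 107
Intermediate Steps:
P(D, p) = 7 (P(D, p) = 3 + (3 + 1) = 3 + 4 = 7)
O = 10 (O = 3 - (0 - 7) = 3 - 1*(-7) = 3 + 7 = 10)
37 + O*P(4, 3 + 0) = 37 + 10*7 = 37 + 70 = 107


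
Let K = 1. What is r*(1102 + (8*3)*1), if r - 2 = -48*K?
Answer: -51796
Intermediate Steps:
r = -46 (r = 2 - 48*1 = 2 - 48 = -46)
r*(1102 + (8*3)*1) = -46*(1102 + (8*3)*1) = -46*(1102 + 24*1) = -46*(1102 + 24) = -46*1126 = -51796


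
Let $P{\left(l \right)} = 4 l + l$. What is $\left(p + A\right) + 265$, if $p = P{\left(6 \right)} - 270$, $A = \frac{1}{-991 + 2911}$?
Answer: $\frac{48001}{1920} \approx 25.001$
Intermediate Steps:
$P{\left(l \right)} = 5 l$
$A = \frac{1}{1920} \approx 0.00052083$
$p = -240$ ($p = 5 \cdot 6 - 270 = 30 - 270 = -240$)
$\left(p + A\right) + 265 = \left(-240 + \frac{1}{1920}\right) + 265 = - \frac{460799}{1920} + 265 = \frac{48001}{1920}$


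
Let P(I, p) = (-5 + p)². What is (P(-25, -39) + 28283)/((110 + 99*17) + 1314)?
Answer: 30219/3107 ≈ 9.7261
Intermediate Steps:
(P(-25, -39) + 28283)/((110 + 99*17) + 1314) = ((-5 - 39)² + 28283)/((110 + 99*17) + 1314) = ((-44)² + 28283)/((110 + 1683) + 1314) = (1936 + 28283)/(1793 + 1314) = 30219/3107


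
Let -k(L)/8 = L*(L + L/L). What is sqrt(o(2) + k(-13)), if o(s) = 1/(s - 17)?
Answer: I*sqrt(280815)/15 ≈ 35.328*I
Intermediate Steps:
o(s) = 1/(-17 + s)
k(L) = -8*L*(1 + L) (k(L) = -8*L*(L + L/L) = -8*L*(L + 1) = -8*L*(1 + L))
sqrt(o(2) + k(-13)) = sqrt(1/(-17 + 2) - 8*(-13)*(1 - 13)) = sqrt(1/(-15) - 8*(-13)*(-12)) = sqrt(-1/15 - 1248) = sqrt(-18721/15) = I*sqrt(280815)/15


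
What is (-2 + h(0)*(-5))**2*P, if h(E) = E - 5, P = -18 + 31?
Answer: 6877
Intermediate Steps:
P = 13
h(E) = -5 + E
(-2 + h(0)*(-5))**2*P = (-2 + (-5 + 0)*(-5))**2*13 = (-2 - 5*(-5))**2*13 = (-2 + 25)**2*13 = 23**2*13 = 529*13 = 6877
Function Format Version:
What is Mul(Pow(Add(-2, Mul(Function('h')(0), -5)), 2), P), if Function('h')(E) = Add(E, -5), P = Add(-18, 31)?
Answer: 6877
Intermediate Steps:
P = 13
Function('h')(E) = Add(-5, E)
Mul(Pow(Add(-2, Mul(Function('h')(0), -5)), 2), P) = Mul(Pow(Add(-2, Mul(Add(-5, 0), -5)), 2), 13) = Mul(Pow(Add(-2, Mul(-5, -5)), 2), 13) = Mul(Pow(Add(-2, 25), 2), 13) = Mul(Pow(23, 2), 13) = Mul(529, 13) = 6877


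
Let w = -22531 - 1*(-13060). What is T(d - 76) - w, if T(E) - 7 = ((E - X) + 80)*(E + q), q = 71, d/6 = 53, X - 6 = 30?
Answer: 98996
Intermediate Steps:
X = 36 (X = 6 + 30 = 36)
d = 318 (d = 6*53 = 318)
T(E) = 7 + (44 + E)*(71 + E) (T(E) = 7 + ((E - 1*36) + 80)*(E + 71) = 7 + ((E - 36) + 80)*(71 + E) = 7 + ((-36 + E) + 80)*(71 + E) = 7 + (44 + E)*(71 + E))
w = -9471 (w = -22531 + 13060 = -9471)
T(d - 76) - w = (3131 + (318 - 76)**2 + 115*(318 - 76)) - 1*(-9471) = (3131 + 242**2 + 115*242) + 9471 = (3131 + 58564 + 27830) + 9471 = 89525 + 9471 = 98996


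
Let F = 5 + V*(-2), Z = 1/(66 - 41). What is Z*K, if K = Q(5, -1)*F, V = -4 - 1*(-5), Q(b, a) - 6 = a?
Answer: ⅗ ≈ 0.60000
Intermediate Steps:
Q(b, a) = 6 + a
V = 1 (V = -4 + 5 = 1)
Z = 1/25 ≈ 0.040000
F = 3 (F = 5 + 1*(-2) = 5 - 2 = 3)
K = 15 (K = (6 - 1)*3 = 5*3 = 15)
Z*K = (1/25)*15 = ⅗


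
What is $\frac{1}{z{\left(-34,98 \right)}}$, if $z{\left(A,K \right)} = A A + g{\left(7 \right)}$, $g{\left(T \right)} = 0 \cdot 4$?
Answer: $\frac{1}{1156} \approx 0.00086505$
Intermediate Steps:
$g{\left(T \right)} = 0$
$z{\left(A,K \right)} = A^{2}$ ($z{\left(A,K \right)} = A A + 0 = A^{2} + 0 = A^{2}$)
$\frac{1}{z{\left(-34,98 \right)}} = \frac{1}{\left(-34\right)^{2}} = \frac{1}{1156}$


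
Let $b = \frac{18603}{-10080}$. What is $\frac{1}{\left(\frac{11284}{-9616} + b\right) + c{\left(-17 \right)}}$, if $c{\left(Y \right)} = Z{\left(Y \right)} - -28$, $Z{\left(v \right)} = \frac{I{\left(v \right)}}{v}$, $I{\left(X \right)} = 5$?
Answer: $\frac{11443040}{282493021} \approx 0.040507$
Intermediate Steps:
$Z{\left(v \right)} = \frac{5}{v}$
$b = - \frac{2067}{1120}$ ($b = 18603 \left(- \frac{1}{10080}\right) = - \frac{2067}{1120} \approx -1.8455$)
$c{\left(Y \right)} = 28 + \frac{5}{Y}$ ($c{\left(Y \right)} = \frac{5}{Y} - -28 = \frac{5}{Y} + 28 = 28 + \frac{5}{Y}$)
$\frac{1}{\left(\frac{11284}{-9616} + b\right) + c{\left(-17 \right)}} = \frac{1}{\left(\frac{11284}{-9616} - \frac{2067}{1120}\right) + \left(28 + \frac{5}{-17}\right)} = \frac{1}{\left(11284 \left(- \frac{1}{9616}\right) - \frac{2067}{1120}\right) + \left(28 + 5 \left(- \frac{1}{17}\right)\right)} = \frac{1}{\left(- \frac{2821}{2404} - \frac{2067}{1120}\right) + \left(28 - \frac{5}{17}\right)} = \frac{1}{- \frac{2032147}{673120} + \frac{471}{17}} = \frac{1}{\frac{282493021}{11443040}} = \frac{11443040}{282493021}$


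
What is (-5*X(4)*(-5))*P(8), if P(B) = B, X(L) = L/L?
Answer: 200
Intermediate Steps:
X(L) = 1
(-5*X(4)*(-5))*P(8) = (-5*1*(-5))*8 = -5*(-5)*8 = 25*8 = 200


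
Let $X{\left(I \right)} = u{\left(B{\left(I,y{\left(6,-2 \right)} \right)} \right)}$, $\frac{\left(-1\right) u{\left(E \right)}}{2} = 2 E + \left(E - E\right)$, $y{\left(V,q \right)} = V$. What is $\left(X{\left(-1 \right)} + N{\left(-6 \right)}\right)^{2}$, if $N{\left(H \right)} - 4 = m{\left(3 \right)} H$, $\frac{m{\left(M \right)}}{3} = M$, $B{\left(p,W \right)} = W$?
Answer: $5476$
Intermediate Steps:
$u{\left(E \right)} = - 4 E$ ($u{\left(E \right)} = - 2 \left(2 E + \left(E - E\right)\right) = - 2 \left(2 E + 0\right) = - 2 \cdot 2 E = - 4 E$)
$X{\left(I \right)} = -24$ ($X{\left(I \right)} = \left(-4\right) 6 = -24$)
$m{\left(M \right)} = 3 M$
$N{\left(H \right)} = 4 + 9 H$ ($N{\left(H \right)} = 4 + 3 \cdot 3 H = 4 + 9 H$)
$\left(X{\left(-1 \right)} + N{\left(-6 \right)}\right)^{2} = \left(-24 + \left(4 + 9 \left(-6\right)\right)\right)^{2} = \left(-24 + \left(4 - 54\right)\right)^{2} = \left(-24 - 50\right)^{2} = \left(-74\right)^{2} = 5476$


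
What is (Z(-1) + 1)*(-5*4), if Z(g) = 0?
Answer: -20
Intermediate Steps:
(Z(-1) + 1)*(-5*4) = (0 + 1)*(-5*4) = 1*(-20) = -20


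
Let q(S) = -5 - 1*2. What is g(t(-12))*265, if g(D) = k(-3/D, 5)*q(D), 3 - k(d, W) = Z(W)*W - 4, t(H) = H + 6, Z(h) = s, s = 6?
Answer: 42665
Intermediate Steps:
q(S) = -7 (q(S) = -5 - 2 = -7)
Z(h) = 6
t(H) = 6 + H
k(d, W) = 7 - 6*W (k(d, W) = 3 - (6*W - 4) = 3 - (-4 + 6*W) = 3 + (4 - 6*W) = 7 - 6*W)
g(D) = 161 (g(D) = (7 - 6*5)*(-7) = (7 - 30)*(-7) = -23*(-7) = 161)
g(t(-12))*265 = 161*265 = 42665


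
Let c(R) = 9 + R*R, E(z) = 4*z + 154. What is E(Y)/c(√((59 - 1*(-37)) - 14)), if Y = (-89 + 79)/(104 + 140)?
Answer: 9384/5551 ≈ 1.6905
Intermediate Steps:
Y = -5/122 (Y = -10/244 = -10*1/244 = -5/122 ≈ -0.040984)
E(z) = 154 + 4*z
c(R) = 9 + R²
E(Y)/c(√((59 - 1*(-37)) - 14)) = (154 + 4*(-5/122))/(9 + (√((59 - 1*(-37)) - 14))²) = (154 - 10/61)/(9 + (√((59 + 37) - 14))²) = 9384/(61*(9 + (√(96 - 14))²)) = 9384/(61*(9 + (√82)²)) = 9384/(61*(9 + 82)) = (9384/61)/91 = (9384/61)*(1/91) = 9384/5551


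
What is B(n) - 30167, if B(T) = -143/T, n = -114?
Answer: -3438895/114 ≈ -30166.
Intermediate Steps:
B(n) - 30167 = -143/(-114) - 30167 = -143*(-1/114) - 30167 = 143/114 - 30167 = -3438895/114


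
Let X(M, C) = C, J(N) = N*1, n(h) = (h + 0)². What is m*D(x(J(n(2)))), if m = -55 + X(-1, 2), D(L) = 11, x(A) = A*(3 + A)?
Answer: -583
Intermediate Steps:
n(h) = h²
J(N) = N
m = -53 (m = -55 + 2 = -53)
m*D(x(J(n(2)))) = -53*11 = -583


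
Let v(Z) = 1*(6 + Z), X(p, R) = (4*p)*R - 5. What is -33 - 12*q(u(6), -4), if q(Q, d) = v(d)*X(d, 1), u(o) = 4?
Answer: 471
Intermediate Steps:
X(p, R) = -5 + 4*R*p (X(p, R) = 4*R*p - 5 = -5 + 4*R*p)
v(Z) = 6 + Z
q(Q, d) = (-5 + 4*d)*(6 + d) (q(Q, d) = (6 + d)*(-5 + 4*1*d) = (6 + d)*(-5 + 4*d) = (-5 + 4*d)*(6 + d))
-33 - 12*q(u(6), -4) = -33 - 12*(-5 + 4*(-4))*(6 - 4) = -33 - 12*(-5 - 16)*2 = -33 - (-252)*2 = -33 - 12*(-42) = -33 + 504 = 471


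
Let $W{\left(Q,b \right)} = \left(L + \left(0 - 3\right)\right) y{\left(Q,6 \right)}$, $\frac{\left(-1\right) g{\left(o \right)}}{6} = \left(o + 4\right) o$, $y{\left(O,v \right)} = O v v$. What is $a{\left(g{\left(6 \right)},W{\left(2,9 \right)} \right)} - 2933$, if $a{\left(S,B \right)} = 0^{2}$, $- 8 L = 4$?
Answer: $-2933$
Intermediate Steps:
$y{\left(O,v \right)} = O v^{2}$
$L = - \frac{1}{2}$ ($L = \left(- \frac{1}{8}\right) 4 = - \frac{1}{2} \approx -0.5$)
$g{\left(o \right)} = - 6 o \left(4 + o\right)$ ($g{\left(o \right)} = - 6 \left(o + 4\right) o = - 6 \left(4 + o\right) o = - 6 o \left(4 + o\right)$)
$W{\left(Q,b \right)} = - 126 Q$ ($W{\left(Q,b \right)} = \left(- \frac{1}{2} + \left(0 - 3\right)\right) Q 6^{2} = \left(- \frac{1}{2} + \left(0 - 3\right)\right) Q 36 = \left(- \frac{1}{2} - 3\right) 36 Q = - \frac{7 \cdot 36 Q}{2} = - 126 Q$)
$a{\left(S,B \right)} = 0$
$a{\left(g{\left(6 \right)},W{\left(2,9 \right)} \right)} - 2933 = 0 - 2933 = -2933$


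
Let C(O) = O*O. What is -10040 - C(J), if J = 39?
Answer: -11561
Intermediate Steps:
C(O) = O**2
-10040 - C(J) = -10040 - 1*39**2 = -10040 - 1*1521 = -10040 - 1521 = -11561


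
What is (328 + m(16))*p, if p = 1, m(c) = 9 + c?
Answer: 353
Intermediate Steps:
(328 + m(16))*p = (328 + (9 + 16))*1 = (328 + 25)*1 = 353*1 = 353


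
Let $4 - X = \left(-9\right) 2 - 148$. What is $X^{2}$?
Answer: $28900$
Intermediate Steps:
$X = 170$ ($X = 4 - \left(\left(-9\right) 2 - 148\right) = 4 - \left(-18 - 148\right) = 4 - -166 = 4 + 166 = 170$)
$X^{2} = 170^{2} = 28900$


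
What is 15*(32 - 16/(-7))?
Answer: 3600/7 ≈ 514.29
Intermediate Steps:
15*(32 - 16/(-7)) = 15*(32 - 16*(-⅐)) = 15*(32 + 16/7) = 15*(240/7) = 3600/7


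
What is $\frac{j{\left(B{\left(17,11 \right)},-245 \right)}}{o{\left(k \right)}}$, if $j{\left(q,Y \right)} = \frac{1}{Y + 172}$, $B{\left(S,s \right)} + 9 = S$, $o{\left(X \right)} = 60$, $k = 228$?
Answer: $- \frac{1}{4380} \approx -0.00022831$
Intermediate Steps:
$B{\left(S,s \right)} = -9 + S$
$j{\left(q,Y \right)} = \frac{1}{172 + Y}$
$\frac{j{\left(B{\left(17,11 \right)},-245 \right)}}{o{\left(k \right)}} = \frac{1}{\left(172 - 245\right) 60} = \frac{1}{-73} \cdot \frac{1}{60} = \left(- \frac{1}{73}\right) \frac{1}{60} = - \frac{1}{4380}$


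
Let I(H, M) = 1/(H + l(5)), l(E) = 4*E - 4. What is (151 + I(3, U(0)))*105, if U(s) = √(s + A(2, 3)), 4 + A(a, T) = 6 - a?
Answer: 301350/19 ≈ 15861.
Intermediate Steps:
l(E) = -4 + 4*E
A(a, T) = 2 - a (A(a, T) = -4 + (6 - a) = 2 - a)
U(s) = √s (U(s) = √(s + (2 - 1*2)) = √(s + (2 - 2)) = √(s + 0) = √s)
I(H, M) = 1/(16 + H) (I(H, M) = 1/(H + (-4 + 4*5)) = 1/(H + (-4 + 20)) = 1/(H + 16) = 1/(16 + H))
(151 + I(3, U(0)))*105 = (151 + 1/(16 + 3))*105 = (151 + 1/19)*105 = (2870/19)*105 = 301350/19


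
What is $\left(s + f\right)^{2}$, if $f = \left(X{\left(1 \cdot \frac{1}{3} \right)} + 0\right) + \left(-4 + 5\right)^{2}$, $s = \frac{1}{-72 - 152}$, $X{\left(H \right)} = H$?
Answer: $\frac{797449}{451584} \approx 1.7659$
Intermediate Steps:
$s = - \frac{1}{224}$ ($s = \frac{1}{-224} = - \frac{1}{224} \approx -0.0044643$)
$f = \frac{4}{3}$ ($f = \left(1 \cdot \frac{1}{3} + 0\right) + \left(-4 + 5\right)^{2} = \left(1 \cdot \frac{1}{3} + 0\right) + 1^{2} = \left(\frac{1}{3} + 0\right) + 1 = \frac{1}{3} + 1 = \frac{4}{3} \approx 1.3333$)
$\left(s + f\right)^{2} = \left(- \frac{1}{224} + \frac{4}{3}\right)^{2} = \left(\frac{893}{672}\right)^{2} = \frac{797449}{451584}$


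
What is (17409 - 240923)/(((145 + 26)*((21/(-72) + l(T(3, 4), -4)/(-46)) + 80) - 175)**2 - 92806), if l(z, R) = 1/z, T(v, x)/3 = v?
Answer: -7567289984/6125785054953 ≈ -0.0012353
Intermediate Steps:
T(v, x) = 3*v
(17409 - 240923)/(((145 + 26)*((21/(-72) + l(T(3, 4), -4)/(-46)) + 80) - 175)**2 - 92806) = (17409 - 240923)/(((145 + 26)*((21/(-72) + 1/((3*3)*(-46))) + 80) - 175)**2 - 92806) = -223514/((171*((21*(-1/72) - 1/46/9) + 80) - 175)**2 - 92806) = -223514/((171*((-7/24 + (1/9)*(-1/46)) + 80) - 175)**2 - 92806) = -223514/((171*((-7/24 - 1/414) + 80) - 175)**2 - 92806) = -223514/((171*(-487/1656 + 80) - 175)**2 - 92806) = -223514/((171*(131993/1656) - 175)**2 - 92806) = -223514/((2507867/184 - 175)**2 - 92806) = -223514/((2475667/184)**2 - 92806) = -223514/(6128927094889/33856 - 92806) = -223514/6125785054953/33856 = -223514*33856/6125785054953 = -7567289984/6125785054953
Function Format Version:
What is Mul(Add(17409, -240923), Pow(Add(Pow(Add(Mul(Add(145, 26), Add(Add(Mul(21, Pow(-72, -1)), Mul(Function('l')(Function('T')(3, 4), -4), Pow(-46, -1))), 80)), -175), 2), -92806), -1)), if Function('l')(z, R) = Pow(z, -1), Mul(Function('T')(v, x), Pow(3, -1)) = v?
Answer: Rational(-7567289984, 6125785054953) ≈ -0.0012353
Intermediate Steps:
Function('T')(v, x) = Mul(3, v)
Mul(Add(17409, -240923), Pow(Add(Pow(Add(Mul(Add(145, 26), Add(Add(Mul(21, Pow(-72, -1)), Mul(Function('l')(Function('T')(3, 4), -4), Pow(-46, -1))), 80)), -175), 2), -92806), -1)) = Mul(Add(17409, -240923), Pow(Add(Pow(Add(Mul(Add(145, 26), Add(Add(Mul(21, Pow(-72, -1)), Mul(Pow(Mul(3, 3), -1), Pow(-46, -1))), 80)), -175), 2), -92806), -1)) = Mul(-223514, Pow(Add(Pow(Add(Mul(171, Add(Add(Mul(21, Rational(-1, 72)), Mul(Pow(9, -1), Rational(-1, 46))), 80)), -175), 2), -92806), -1)) = Mul(-223514, Pow(Add(Pow(Add(Mul(171, Add(Add(Rational(-7, 24), Mul(Rational(1, 9), Rational(-1, 46))), 80)), -175), 2), -92806), -1)) = Mul(-223514, Pow(Add(Pow(Add(Mul(171, Add(Add(Rational(-7, 24), Rational(-1, 414)), 80)), -175), 2), -92806), -1)) = Mul(-223514, Pow(Add(Pow(Add(Mul(171, Add(Rational(-487, 1656), 80)), -175), 2), -92806), -1)) = Mul(-223514, Pow(Add(Pow(Add(Mul(171, Rational(131993, 1656)), -175), 2), -92806), -1)) = Mul(-223514, Pow(Add(Pow(Add(Rational(2507867, 184), -175), 2), -92806), -1)) = Mul(-223514, Pow(Add(Pow(Rational(2475667, 184), 2), -92806), -1)) = Mul(-223514, Pow(Add(Rational(6128927094889, 33856), -92806), -1)) = Mul(-223514, Pow(Rational(6125785054953, 33856), -1)) = Mul(-223514, Rational(33856, 6125785054953)) = Rational(-7567289984, 6125785054953)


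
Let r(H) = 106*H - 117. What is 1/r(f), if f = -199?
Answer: -1/21211 ≈ -4.7145e-5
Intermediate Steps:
r(H) = -117 + 106*H
1/r(f) = 1/(-117 + 106*(-199)) = 1/(-117 - 21094) = 1/(-21211) = -1/21211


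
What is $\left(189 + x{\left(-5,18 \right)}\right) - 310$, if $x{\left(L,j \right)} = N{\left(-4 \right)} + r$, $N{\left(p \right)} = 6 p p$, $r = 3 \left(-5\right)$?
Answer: $-40$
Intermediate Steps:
$r = -15$
$N{\left(p \right)} = 6 p^{2}$
$x{\left(L,j \right)} = 81$ ($x{\left(L,j \right)} = 6 \left(-4\right)^{2} - 15 = 6 \cdot 16 - 15 = 96 - 15 = 81$)
$\left(189 + x{\left(-5,18 \right)}\right) - 310 = \left(189 + 81\right) - 310 = 270 - 310 = -40$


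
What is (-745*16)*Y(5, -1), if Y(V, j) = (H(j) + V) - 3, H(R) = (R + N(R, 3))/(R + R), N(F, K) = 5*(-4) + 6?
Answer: -113240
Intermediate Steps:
N(F, K) = -14 (N(F, K) = -20 + 6 = -14)
H(R) = (-14 + R)/(2*R) (H(R) = (R - 14)/(R + R) = (-14 + R)/((2*R)) = (-14 + R)*(1/(2*R)) = (-14 + R)/(2*R))
Y(V, j) = -3 + V + (-14 + j)/(2*j) (Y(V, j) = ((-14 + j)/(2*j) + V) - 3 = (V + (-14 + j)/(2*j)) - 3 = -3 + V + (-14 + j)/(2*j))
(-745*16)*Y(5, -1) = (-745*16)*(-5/2 + 5 - 7/(-1)) = -11920*(-5/2 + 5 - 7*(-1)) = -11920*(-5/2 + 5 + 7) = -11920*19/2 = -113240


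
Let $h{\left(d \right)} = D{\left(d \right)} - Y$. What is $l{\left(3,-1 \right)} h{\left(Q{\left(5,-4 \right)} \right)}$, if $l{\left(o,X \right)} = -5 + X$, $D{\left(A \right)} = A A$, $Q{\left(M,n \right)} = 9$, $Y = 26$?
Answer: $-330$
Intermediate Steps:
$D{\left(A \right)} = A^{2}$
$h{\left(d \right)} = -26 + d^{2}$ ($h{\left(d \right)} = d^{2} - 26 = -26 + d^{2}$)
$l{\left(3,-1 \right)} h{\left(Q{\left(5,-4 \right)} \right)} = \left(-5 - 1\right) \left(-26 + 9^{2}\right) = - 6 \left(-26 + 81\right) = \left(-6\right) 55 = -330$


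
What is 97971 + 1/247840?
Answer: 24281132641/247840 ≈ 97971.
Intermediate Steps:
97971 + 1/247840 = 24281132641/247840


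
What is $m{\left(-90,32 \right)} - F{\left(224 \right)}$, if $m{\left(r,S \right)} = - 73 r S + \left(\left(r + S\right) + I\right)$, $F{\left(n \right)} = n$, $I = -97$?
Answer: $209861$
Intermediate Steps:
$m{\left(r,S \right)} = -97 + S + r - 73 S r$ ($m{\left(r,S \right)} = - 73 r S - \left(97 - S - r\right) = - 73 S r - \left(97 - S - r\right) = - 73 S r + \left(-97 + S + r\right) = -97 + S + r - 73 S r$)
$m{\left(-90,32 \right)} - F{\left(224 \right)} = \left(-97 + 32 - 90 - 2336 \left(-90\right)\right) - 224 = \left(-97 + 32 - 90 + 210240\right) - 224 = 210085 - 224 = 209861$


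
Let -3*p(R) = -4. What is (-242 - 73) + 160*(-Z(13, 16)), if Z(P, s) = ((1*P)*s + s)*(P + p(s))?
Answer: -1542065/3 ≈ -5.1402e+5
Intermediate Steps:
p(R) = 4/3 (p(R) = -1/3*(-4) = 4/3)
Z(P, s) = (4/3 + P)*(s + P*s) (Z(P, s) = ((1*P)*s + s)*(P + 4/3) = (P*s + s)*(4/3 + P) = (s + P*s)*(4/3 + P) = (4/3 + P)*(s + P*s))
(-242 - 73) + 160*(-Z(13, 16)) = (-242 - 73) + 160*(-16*(4 + 3*13**2 + 7*13)/3) = -315 + 160*(-16*(4 + 3*169 + 91)/3) = -315 + 160*(-16*(4 + 507 + 91)/3) = -315 + 160*(-16*602/3) = -315 + 160*(-1*9632/3) = -315 + 160*(-9632/3) = -315 - 1541120/3 = -1542065/3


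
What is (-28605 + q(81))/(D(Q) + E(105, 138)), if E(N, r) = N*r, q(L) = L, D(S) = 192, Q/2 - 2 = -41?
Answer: -4754/2447 ≈ -1.9428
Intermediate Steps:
Q = -78 (Q = 4 + 2*(-41) = 4 - 82 = -78)
(-28605 + q(81))/(D(Q) + E(105, 138)) = (-28605 + 81)/(192 + 105*138) = -28524/(192 + 14490) = -28524/14682 = -28524*1/14682 = -4754/2447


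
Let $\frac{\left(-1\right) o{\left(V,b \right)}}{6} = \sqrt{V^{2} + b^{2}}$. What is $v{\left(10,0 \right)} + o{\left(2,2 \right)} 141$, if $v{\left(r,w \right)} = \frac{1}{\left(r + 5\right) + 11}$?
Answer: $\frac{1}{26} - 1692 \sqrt{2} \approx -2392.8$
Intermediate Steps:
$v{\left(r,w \right)} = \frac{1}{16 + r}$ ($v{\left(r,w \right)} = \frac{1}{\left(5 + r\right) + 11} = \frac{1}{16 + r}$)
$o{\left(V,b \right)} = - 6 \sqrt{V^{2} + b^{2}}$
$v{\left(10,0 \right)} + o{\left(2,2 \right)} 141 = \frac{1}{16 + 10} + - 6 \sqrt{2^{2} + 2^{2}} \cdot 141 = \frac{1}{26} + - 6 \sqrt{4 + 4} \cdot 141 = \frac{1}{26} + - 6 \sqrt{8} \cdot 141 = \frac{1}{26} + - 6 \cdot 2 \sqrt{2} \cdot 141 = \frac{1}{26} + - 12 \sqrt{2} \cdot 141 = \frac{1}{26} - 1692 \sqrt{2}$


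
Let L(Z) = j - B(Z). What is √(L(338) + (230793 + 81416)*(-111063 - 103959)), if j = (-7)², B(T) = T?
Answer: I*√67131803887 ≈ 2.591e+5*I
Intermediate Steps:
j = 49
L(Z) = 49 - Z
√(L(338) + (230793 + 81416)*(-111063 - 103959)) = √((49 - 1*338) + (230793 + 81416)*(-111063 - 103959)) = √((49 - 338) + 312209*(-215022)) = √(-289 - 67131803598) = √(-67131803887) = I*√67131803887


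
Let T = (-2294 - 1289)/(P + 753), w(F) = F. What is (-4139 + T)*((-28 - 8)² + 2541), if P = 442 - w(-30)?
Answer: -19468393146/1225 ≈ -1.5893e+7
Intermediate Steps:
P = 472 (P = 442 - 1*(-30) = 442 + 30 = 472)
T = -3583/1225 (T = (-2294 - 1289)/(472 + 753) = -3583/1225 ≈ -2.9249)
(-4139 + T)*((-28 - 8)² + 2541) = (-4139 - 3583/1225)*((-28 - 8)² + 2541) = -5073858*((-36)² + 2541)/1225 = -5073858*(1296 + 2541)/1225 = -5073858/1225*3837 = -19468393146/1225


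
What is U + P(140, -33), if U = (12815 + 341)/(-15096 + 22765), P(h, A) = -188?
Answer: -1428616/7669 ≈ -186.28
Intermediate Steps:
U = 13156/7669 ≈ 1.7155
U + P(140, -33) = 13156/7669 - 188 = -1428616/7669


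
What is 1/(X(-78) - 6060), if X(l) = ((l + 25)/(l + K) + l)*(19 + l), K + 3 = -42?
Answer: -123/182461 ≈ -0.00067412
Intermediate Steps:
K = -45 (K = -3 - 42 = -45)
X(l) = (19 + l)*(l + (25 + l)/(-45 + l)) (X(l) = ((l + 25)/(l - 45) + l)*(19 + l) = ((25 + l)/(-45 + l) + l)*(19 + l) = (l + (25 + l)/(-45 + l))*(19 + l) = (19 + l)*(l + (25 + l)/(-45 + l)))
1/(X(-78) - 6060) = 1/((475 + (-78)³ - 811*(-78) - 25*(-78)²)/(-45 - 78) - 6060) = 1/((475 - 474552 + 63258 - 25*6084)/(-123) - 6060) = 1/(-(475 - 474552 + 63258 - 152100)/123 - 6060) = 1/(-1/123*(-562919) - 6060) = 1/(562919/123 - 6060) = 1/(-182461/123) = -123/182461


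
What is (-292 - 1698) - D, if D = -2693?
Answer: 703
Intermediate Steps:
(-292 - 1698) - D = (-292 - 1698) - 1*(-2693) = -1990 + 2693 = 703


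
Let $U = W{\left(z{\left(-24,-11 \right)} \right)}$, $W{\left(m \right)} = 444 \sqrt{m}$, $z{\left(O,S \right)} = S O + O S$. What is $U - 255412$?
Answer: $-255412 + 1776 \sqrt{33} \approx -2.4521 \cdot 10^{5}$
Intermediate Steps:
$z{\left(O,S \right)} = 2 O S$ ($z{\left(O,S \right)} = O S + O S = 2 O S$)
$U = 1776 \sqrt{33}$ ($U = 444 \sqrt{2 \left(-24\right) \left(-11\right)} = 444 \sqrt{528} = 444 \cdot 4 \sqrt{33} = 1776 \sqrt{33} \approx 10202.0$)
$U - 255412 = 1776 \sqrt{33} - 255412 = -255412 + 1776 \sqrt{33}$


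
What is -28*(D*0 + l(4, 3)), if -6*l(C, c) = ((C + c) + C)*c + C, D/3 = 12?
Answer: 518/3 ≈ 172.67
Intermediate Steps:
D = 36 (D = 3*12 = 36)
l(C, c) = -C/6 - c*(c + 2*C)/6 (l(C, c) = -(((C + c) + C)*c + C)/6 = -((c + 2*C)*c + C)/6 = -(c*(c + 2*C) + C)/6 = -(C + c*(c + 2*C))/6 = -C/6 - c*(c + 2*C)/6)
-28*(D*0 + l(4, 3)) = -28*(36*0 + (-⅙*4 - ⅙*3² - ⅓*4*3)) = -28*(0 + (-⅔ - ⅙*9 - 4)) = -28*(0 + (-⅔ - 3/2 - 4)) = -28*(0 - 37/6) = -28*(-37/6) = 518/3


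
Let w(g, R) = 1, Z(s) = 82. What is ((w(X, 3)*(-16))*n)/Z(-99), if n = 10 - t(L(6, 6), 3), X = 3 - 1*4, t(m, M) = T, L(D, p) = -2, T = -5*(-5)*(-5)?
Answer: -1080/41 ≈ -26.341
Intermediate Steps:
T = -125 (T = 25*(-5) = -125)
t(m, M) = -125
X = -1 (X = 3 - 4 = -1)
n = 135 (n = 10 - 1*(-125) = 10 + 125 = 135)
((w(X, 3)*(-16))*n)/Z(-99) = ((1*(-16))*135)/82 = -16*135*(1/82) = -2160*1/82 = -1080/41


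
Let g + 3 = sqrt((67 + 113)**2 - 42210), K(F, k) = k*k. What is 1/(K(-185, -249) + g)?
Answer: 10333/640626969 - I*sqrt(1090)/1281253938 ≈ 1.613e-5 - 2.5768e-8*I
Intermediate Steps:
K(F, k) = k**2
g = -3 + 3*I*sqrt(1090) (g = -3 + sqrt((67 + 113)**2 - 42210) = -3 + sqrt(180**2 - 42210) = -3 + sqrt(32400 - 42210) = -3 + sqrt(-9810) = -3 + 3*I*sqrt(1090) ≈ -3.0 + 99.045*I)
1/(K(-185, -249) + g) = 1/((-249)**2 + (-3 + 3*I*sqrt(1090))) = 1/(62001 + (-3 + 3*I*sqrt(1090))) = 1/(61998 + 3*I*sqrt(1090))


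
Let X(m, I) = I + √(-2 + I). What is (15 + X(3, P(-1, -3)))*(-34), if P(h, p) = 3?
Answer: -646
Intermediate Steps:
(15 + X(3, P(-1, -3)))*(-34) = (15 + (3 + √(-2 + 3)))*(-34) = (15 + (3 + √1))*(-34) = (15 + (3 + 1))*(-34) = (15 + 4)*(-34) = 19*(-34) = -646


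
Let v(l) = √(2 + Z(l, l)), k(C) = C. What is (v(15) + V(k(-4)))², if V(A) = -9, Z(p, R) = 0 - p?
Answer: (9 - I*√13)² ≈ 68.0 - 64.9*I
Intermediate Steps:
Z(p, R) = -p
v(l) = √(2 - l)
(v(15) + V(k(-4)))² = (√(2 - 1*15) - 9)² = (√(2 - 15) - 9)² = (√(-13) - 9)² = (I*√13 - 9)² = (-9 + I*√13)²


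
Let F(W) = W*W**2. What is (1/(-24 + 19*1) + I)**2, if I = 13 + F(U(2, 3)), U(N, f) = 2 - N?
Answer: 4096/25 ≈ 163.84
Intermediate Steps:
F(W) = W**3
I = 13 (I = 13 + (2 - 1*2)**3 = 13 + (2 - 2)**3 = 13 + 0**3 = 13 + 0 = 13)
(1/(-24 + 19*1) + I)**2 = (1/(-24 + 19*1) + 13)**2 = (1/(-24 + 19) + 13)**2 = (1/(-5) + 13)**2 = (-1/5 + 13)**2 = (64/5)**2 = 4096/25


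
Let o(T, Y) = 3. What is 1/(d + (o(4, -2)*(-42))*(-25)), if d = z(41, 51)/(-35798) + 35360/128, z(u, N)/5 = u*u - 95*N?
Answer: 10228/35048205 ≈ 0.00029183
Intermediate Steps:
z(u, N) = -475*N + 5*u² (z(u, N) = 5*(u*u - 95*N) = 5*(u² - 95*N) = -475*N + 5*u²)
d = 2830005/10228 (d = (-475*51 + 5*41²)/(-35798) + 35360/128 = (-24225 + 5*1681)*(-1/35798) + 35360*(1/128) = (-24225 + 8405)*(-1/35798) + 1105/4 = -15820*(-1/35798) + 1105/4 = 1130/2557 + 1105/4 = 2830005/10228 ≈ 276.69)
1/(d + (o(4, -2)*(-42))*(-25)) = 1/(2830005/10228 + (3*(-42))*(-25)) = 1/(2830005/10228 - 126*(-25)) = 1/(2830005/10228 + 3150) = 1/(35048205/10228) = 10228/35048205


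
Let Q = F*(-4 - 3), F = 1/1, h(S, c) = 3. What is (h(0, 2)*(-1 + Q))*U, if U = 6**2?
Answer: -864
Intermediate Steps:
U = 36
F = 1
Q = -7 (Q = 1*(-4 - 3) = 1*(-7) = -7)
(h(0, 2)*(-1 + Q))*U = (3*(-1 - 7))*36 = (3*(-8))*36 = -24*36 = -864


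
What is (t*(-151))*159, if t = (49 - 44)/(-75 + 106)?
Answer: -120045/31 ≈ -3872.4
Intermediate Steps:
t = 5/31 ≈ 0.16129
(t*(-151))*159 = ((5/31)*(-151))*159 = -755/31*159 = -120045/31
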